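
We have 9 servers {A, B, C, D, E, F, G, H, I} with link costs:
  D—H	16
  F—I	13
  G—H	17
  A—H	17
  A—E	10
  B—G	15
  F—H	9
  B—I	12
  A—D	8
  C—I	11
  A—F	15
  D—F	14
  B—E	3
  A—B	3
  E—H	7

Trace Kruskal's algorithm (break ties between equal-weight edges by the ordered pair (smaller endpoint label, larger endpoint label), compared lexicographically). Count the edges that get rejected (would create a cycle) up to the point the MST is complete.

4

Sort edges by weight, then run Kruskal:
A—B (3): add — endpoints in different components.
B—E (3): add — endpoints in different components.
E—H (7): add — endpoints in different components.
A—D (8): add — endpoints in different components.
F—H (9): add — endpoints in different components.
A—E (10): skip — A and E already connected.
C—I (11): add — endpoints in different components.
B—I (12): add — endpoints in different components.
F—I (13): skip — F and I already connected.
D—F (14): skip — D and F already connected.
A—F (15): skip — A and F already connected.
B—G (15): add — endpoints in different components.
Edges rejected before the tree was complete: 4.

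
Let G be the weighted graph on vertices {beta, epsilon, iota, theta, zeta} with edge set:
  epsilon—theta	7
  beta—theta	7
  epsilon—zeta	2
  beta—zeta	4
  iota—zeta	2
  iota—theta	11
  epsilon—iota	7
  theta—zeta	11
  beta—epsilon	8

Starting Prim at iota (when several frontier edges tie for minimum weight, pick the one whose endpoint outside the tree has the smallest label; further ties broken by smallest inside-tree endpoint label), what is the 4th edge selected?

Prim, starting at iota.
Step 1: frontier [iota—zeta 2, epsilon—iota 7, iota—theta 11] → take iota—zeta (2); add zeta.
Step 2: frontier [epsilon—iota 7, iota—theta 11, epsilon—zeta 2, beta—zeta 4, theta—zeta 11] → take epsilon—zeta (2); add epsilon.
Step 3: frontier [epsilon—theta 7, beta—epsilon 8, iota—theta 11, beta—zeta 4, theta—zeta 11] → take beta—zeta (4); add beta.
Step 4: frontier [beta—theta 7, epsilon—theta 7, iota—theta 11, theta—zeta 11] → take beta—theta (7); add theta.
The 4th edge added is beta—theta.

beta-theta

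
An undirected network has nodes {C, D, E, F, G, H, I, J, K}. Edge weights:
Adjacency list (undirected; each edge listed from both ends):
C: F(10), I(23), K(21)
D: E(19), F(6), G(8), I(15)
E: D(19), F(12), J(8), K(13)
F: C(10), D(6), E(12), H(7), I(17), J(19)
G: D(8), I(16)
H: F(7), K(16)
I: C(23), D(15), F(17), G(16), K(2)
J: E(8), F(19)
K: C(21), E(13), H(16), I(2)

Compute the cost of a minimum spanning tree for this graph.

66

Prim, starting at H.
Step 1: cheapest edge leaving the tree is F—H (7); add F.
Step 2: cheapest edge leaving the tree is D—F (6); add D.
Step 3: cheapest edge leaving the tree is D—G (8); add G.
Step 4: cheapest edge leaving the tree is C—F (10); add C.
Step 5: cheapest edge leaving the tree is E—F (12); add E.
Step 6: cheapest edge leaving the tree is E—J (8); add J.
Step 7: cheapest edge leaving the tree is E—K (13); add K.
Step 8: cheapest edge leaving the tree is I—K (2); add I.
MST edges: F—H, D—F, D—G, C—F, E—F, E—J, E—K, I—K; total weight 7+6+8+10+12+8+13+2 = 66.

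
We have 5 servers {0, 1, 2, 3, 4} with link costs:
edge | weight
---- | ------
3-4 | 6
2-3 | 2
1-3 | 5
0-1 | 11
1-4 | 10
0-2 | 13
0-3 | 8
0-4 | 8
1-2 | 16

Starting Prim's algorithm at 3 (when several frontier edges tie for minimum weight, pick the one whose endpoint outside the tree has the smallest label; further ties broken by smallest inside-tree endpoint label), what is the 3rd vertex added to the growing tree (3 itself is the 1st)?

Grow the tree from 3 using Prim:
Step 1: cheapest edge leaving the tree is 2-3 (2); add 2.
Step 2: cheapest edge leaving the tree is 1-3 (5); add 1.
Step 3: cheapest edge leaving the tree is 3-4 (6); add 4.
Step 4: cheapest edge leaving the tree is 0-3 (8); add 0.
Vertex order: 3, 2, 1, 4, 0. The 3rd vertex is 1.

1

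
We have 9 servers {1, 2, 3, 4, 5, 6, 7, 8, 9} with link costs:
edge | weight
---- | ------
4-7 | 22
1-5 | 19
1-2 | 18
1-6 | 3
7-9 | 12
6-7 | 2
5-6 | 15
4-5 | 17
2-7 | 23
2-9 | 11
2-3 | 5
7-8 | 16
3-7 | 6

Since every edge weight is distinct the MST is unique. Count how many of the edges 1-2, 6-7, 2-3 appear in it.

Kruskal's algorithm — process edges by increasing weight (ties by edge label):
6-7 (2): add — endpoints in different components.
1-6 (3): add — endpoints in different components.
2-3 (5): add — endpoints in different components.
3-7 (6): add — endpoints in different components.
2-9 (11): add — endpoints in different components.
7-9 (12): skip — 7 and 9 already connected.
5-6 (15): add — endpoints in different components.
7-8 (16): add — endpoints in different components.
4-5 (17): add — endpoints in different components.
MST edge set: {6-7, 1-6, 2-3, 3-7, 2-9, 5-6, 7-8, 4-5}.
Of the listed edges, {6-7, 2-3} are in the MST → 2.

2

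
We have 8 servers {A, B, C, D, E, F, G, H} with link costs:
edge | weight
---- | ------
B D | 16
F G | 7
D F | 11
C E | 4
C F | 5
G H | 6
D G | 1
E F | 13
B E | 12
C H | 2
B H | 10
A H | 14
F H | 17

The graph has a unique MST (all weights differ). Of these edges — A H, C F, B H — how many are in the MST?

Kruskal: consider edges lightest-first.
D G (1): add — endpoints in different components.
C H (2): add — endpoints in different components.
C E (4): add — endpoints in different components.
C F (5): add — endpoints in different components.
G H (6): add — endpoints in different components.
F G (7): skip — F and G already connected.
B H (10): add — endpoints in different components.
D F (11): skip — D and F already connected.
B E (12): skip — B and E already connected.
E F (13): skip — E and F already connected.
A H (14): add — endpoints in different components.
MST edge set: {D G, C H, C E, C F, G H, B H, A H}.
Of the listed edges, {A H, C F, B H} are in the MST → 3.

3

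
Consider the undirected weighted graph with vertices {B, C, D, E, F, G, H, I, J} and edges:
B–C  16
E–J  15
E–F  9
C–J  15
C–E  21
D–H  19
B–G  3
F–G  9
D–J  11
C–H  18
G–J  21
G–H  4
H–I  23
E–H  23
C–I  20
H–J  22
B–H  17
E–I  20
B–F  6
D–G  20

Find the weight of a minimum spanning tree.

83

Sort edges by weight, then run Kruskal:
B–G (3): add — endpoints in different components.
G–H (4): add — endpoints in different components.
B–F (6): add — endpoints in different components.
E–F (9): add — endpoints in different components.
F–G (9): skip — F and G already connected.
D–J (11): add — endpoints in different components.
C–J (15): add — endpoints in different components.
E–J (15): add — endpoints in different components.
B–C (16): skip — B and C already connected.
B–H (17): skip — B and H already connected.
C–H (18): skip — C and H already connected.
D–H (19): skip — D and H already connected.
C–I (20): add — endpoints in different components.
MST edges: B–G, G–H, B–F, E–F, D–J, C–J, E–J, C–I; total weight 3+4+6+9+11+15+15+20 = 83.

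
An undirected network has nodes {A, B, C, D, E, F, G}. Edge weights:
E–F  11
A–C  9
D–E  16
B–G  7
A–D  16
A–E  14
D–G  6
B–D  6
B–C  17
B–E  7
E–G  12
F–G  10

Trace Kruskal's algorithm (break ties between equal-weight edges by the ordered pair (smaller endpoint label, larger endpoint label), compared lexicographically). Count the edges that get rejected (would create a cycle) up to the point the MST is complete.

3

Kruskal: consider edges lightest-first.
B–D (6): add — endpoints in different components.
D–G (6): add — endpoints in different components.
B–E (7): add — endpoints in different components.
B–G (7): skip — B and G already connected.
A–C (9): add — endpoints in different components.
F–G (10): add — endpoints in different components.
E–F (11): skip — E and F already connected.
E–G (12): skip — E and G already connected.
A–E (14): add — endpoints in different components.
Edges rejected before the tree was complete: 3.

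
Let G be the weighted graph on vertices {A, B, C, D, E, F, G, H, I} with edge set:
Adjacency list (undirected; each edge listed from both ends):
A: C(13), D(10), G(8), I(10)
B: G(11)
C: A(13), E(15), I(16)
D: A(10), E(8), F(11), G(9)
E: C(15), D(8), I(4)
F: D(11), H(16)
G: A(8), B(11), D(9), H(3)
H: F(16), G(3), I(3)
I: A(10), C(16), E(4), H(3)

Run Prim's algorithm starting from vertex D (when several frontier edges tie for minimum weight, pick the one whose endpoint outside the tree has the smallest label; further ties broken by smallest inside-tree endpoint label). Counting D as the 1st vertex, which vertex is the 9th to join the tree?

C

Prim, starting at D.
Step 1: frontier [D E 8, D G 9, A D 10, D F 11] → take D E (8); add E.
Step 2: frontier [D G 9, A D 10, D F 11, E I 4, C E 15] → take E I (4); add I.
Step 3: frontier [D G 9, A D 10, D F 11, C E 15, H I 3, A I 10, C I 16] → take H I (3); add H.
Step 4: frontier [D G 9, A D 10, D F 11, C E 15, G H 3, F H 16, A I 10, C I 16] → take G H (3); add G.
Step 5: frontier [A D 10, D F 11, C E 15, A G 8, B G 11, F H 16, A I 10, C I 16] → take A G (8); add A.
Step 6: frontier [A C 13, D F 11, C E 15, B G 11, F H 16, C I 16] → take B G (11); add B.
Step 7: frontier [A C 13, D F 11, C E 15, F H 16, C I 16] → take D F (11); add F.
Step 8: frontier [A C 13, C E 15, C I 16] → take A C (13); add C.
Vertex order: D, E, I, H, G, A, B, F, C. The 9th vertex is C.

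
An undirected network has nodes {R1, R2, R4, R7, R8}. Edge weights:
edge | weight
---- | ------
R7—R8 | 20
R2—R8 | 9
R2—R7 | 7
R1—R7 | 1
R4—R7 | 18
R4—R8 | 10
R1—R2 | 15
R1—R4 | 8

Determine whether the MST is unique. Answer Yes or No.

Yes

Kruskal's algorithm — process edges by increasing weight (ties by edge label):
R1—R7 (1): add. Components now {R1,R7} {R4} {R2} {R8}
R2—R7 (7): add. Components now {R1,R2,R7} {R4} {R8}
R1—R4 (8): add. Components now {R1,R2,R4,R7} {R8}
R2—R8 (9): add. Components now {R1,R2,R4,R7,R8}
Every non-tree edge has weight strictly greater than the heaviest edge on the tree path between its endpoints, so the MST is unique.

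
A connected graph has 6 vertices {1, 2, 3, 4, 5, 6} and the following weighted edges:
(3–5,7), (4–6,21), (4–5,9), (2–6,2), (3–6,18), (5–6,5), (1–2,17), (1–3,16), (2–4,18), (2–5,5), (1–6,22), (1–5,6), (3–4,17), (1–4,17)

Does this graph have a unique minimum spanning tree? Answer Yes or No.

Kruskal's algorithm — process edges by increasing weight (ties by edge label):
2–6 (2): add. Components now {1} {2,6} {3} {4} {5}
2–5 (5): add. Components now {1} {2,5,6} {3} {4}
5–6 (5): skip — 5 and 6 already connected.
1–5 (6): add. Components now {1,2,5,6} {3} {4}
3–5 (7): add. Components now {1,2,3,5,6} {4}
4–5 (9): add. Components now {1,2,3,4,5,6}
Non-tree edge 5–6 has weight 5, equal to the heaviest edge on its tree cycle — swapping gives another MST of the same weight. Not unique.

No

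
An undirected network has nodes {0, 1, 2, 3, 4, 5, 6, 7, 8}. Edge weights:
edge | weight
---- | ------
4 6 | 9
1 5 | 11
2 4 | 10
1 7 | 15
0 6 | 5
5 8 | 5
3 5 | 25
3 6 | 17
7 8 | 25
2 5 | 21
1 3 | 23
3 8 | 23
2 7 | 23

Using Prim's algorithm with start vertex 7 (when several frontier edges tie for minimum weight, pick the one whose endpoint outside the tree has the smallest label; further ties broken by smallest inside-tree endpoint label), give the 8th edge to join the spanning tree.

3-6

Prim's algorithm from 7:
Step 1: cheapest edge leaving the tree is 1 7 (15); add 1.
Step 2: cheapest edge leaving the tree is 1 5 (11); add 5.
Step 3: cheapest edge leaving the tree is 5 8 (5); add 8.
Step 4: cheapest edge leaving the tree is 2 5 (21); add 2.
Step 5: cheapest edge leaving the tree is 2 4 (10); add 4.
Step 6: cheapest edge leaving the tree is 4 6 (9); add 6.
Step 7: cheapest edge leaving the tree is 0 6 (5); add 0.
Step 8: cheapest edge leaving the tree is 3 6 (17); add 3.
The 8th edge added is 3 6.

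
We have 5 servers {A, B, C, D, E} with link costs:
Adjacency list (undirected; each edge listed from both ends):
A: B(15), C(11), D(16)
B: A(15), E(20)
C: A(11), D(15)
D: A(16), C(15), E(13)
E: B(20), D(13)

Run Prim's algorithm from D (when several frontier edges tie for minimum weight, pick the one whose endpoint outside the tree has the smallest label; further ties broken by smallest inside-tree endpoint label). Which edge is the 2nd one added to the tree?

Grow the tree from D using Prim:
Step 1: frontier [D-E 13, C-D 15, A-D 16] → take D-E (13); add E.
Step 2: frontier [C-D 15, A-D 16, B-E 20] → take C-D (15); add C.
Step 3: frontier [A-C 11, A-D 16, B-E 20] → take A-C (11); add A.
Step 4: frontier [A-B 15, B-E 20] → take A-B (15); add B.
The 2nd edge added is C-D.

C-D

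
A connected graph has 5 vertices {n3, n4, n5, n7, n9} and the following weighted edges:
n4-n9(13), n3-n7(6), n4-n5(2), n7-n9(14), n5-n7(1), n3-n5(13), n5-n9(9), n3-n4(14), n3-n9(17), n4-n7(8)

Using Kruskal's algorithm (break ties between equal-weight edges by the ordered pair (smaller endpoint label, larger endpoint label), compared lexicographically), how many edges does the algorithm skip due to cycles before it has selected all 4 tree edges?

1

Kruskal: consider edges lightest-first.
n5-n7 (1): add — endpoints in different components.
n4-n5 (2): add — endpoints in different components.
n3-n7 (6): add — endpoints in different components.
n4-n7 (8): skip — n4 and n7 already connected.
n5-n9 (9): add — endpoints in different components.
Edges rejected before the tree was complete: 1.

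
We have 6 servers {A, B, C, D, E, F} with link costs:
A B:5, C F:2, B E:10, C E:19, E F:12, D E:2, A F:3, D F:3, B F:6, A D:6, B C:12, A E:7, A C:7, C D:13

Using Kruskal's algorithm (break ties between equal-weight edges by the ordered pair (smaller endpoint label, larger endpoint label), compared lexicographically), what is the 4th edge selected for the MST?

Sort edges by weight, then run Kruskal:
C F (2): add — endpoints in different components.
D E (2): add — endpoints in different components.
A F (3): add — endpoints in different components.
D F (3): add — endpoints in different components.
A B (5): add — endpoints in different components.
The 4th edge added is D F.

D-F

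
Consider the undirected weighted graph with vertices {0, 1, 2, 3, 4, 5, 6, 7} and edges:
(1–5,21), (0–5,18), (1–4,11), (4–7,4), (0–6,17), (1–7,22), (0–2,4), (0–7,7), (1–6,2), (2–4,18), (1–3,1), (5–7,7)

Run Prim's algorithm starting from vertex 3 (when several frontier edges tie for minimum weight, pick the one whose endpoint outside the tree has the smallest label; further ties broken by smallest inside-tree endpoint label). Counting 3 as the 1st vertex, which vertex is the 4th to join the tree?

Prim's algorithm from 3:
Step 1: cheapest edge leaving the tree is 1–3 (1); add 1.
Step 2: cheapest edge leaving the tree is 1–6 (2); add 6.
Step 3: cheapest edge leaving the tree is 1–4 (11); add 4.
Step 4: cheapest edge leaving the tree is 4–7 (4); add 7.
Step 5: cheapest edge leaving the tree is 0–7 (7); add 0.
Step 6: cheapest edge leaving the tree is 0–2 (4); add 2.
Step 7: cheapest edge leaving the tree is 5–7 (7); add 5.
Vertex order: 3, 1, 6, 4, 7, 0, 2, 5. The 4th vertex is 4.

4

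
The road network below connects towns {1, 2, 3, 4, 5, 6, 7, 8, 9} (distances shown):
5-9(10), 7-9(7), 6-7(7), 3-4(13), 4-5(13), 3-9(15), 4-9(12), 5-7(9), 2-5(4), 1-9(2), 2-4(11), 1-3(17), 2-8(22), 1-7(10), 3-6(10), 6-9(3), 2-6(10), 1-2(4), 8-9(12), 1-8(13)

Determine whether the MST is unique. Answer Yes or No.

Sort edges by weight, then run Kruskal:
1-9 (2): add — endpoints in different components.
6-9 (3): add — endpoints in different components.
1-2 (4): add — endpoints in different components.
2-5 (4): add — endpoints in different components.
6-7 (7): add — endpoints in different components.
7-9 (7): skip — 7 and 9 already connected.
5-7 (9): skip — 5 and 7 already connected.
1-7 (10): skip — 1 and 7 already connected.
2-6 (10): skip — 2 and 6 already connected.
3-6 (10): add — endpoints in different components.
5-9 (10): skip — 5 and 9 already connected.
2-4 (11): add — endpoints in different components.
4-9 (12): skip — 4 and 9 already connected.
8-9 (12): add — endpoints in different components.
Non-tree edge 7-9 has weight 7, equal to the heaviest edge on its tree cycle — swapping gives another MST of the same weight. Not unique.

No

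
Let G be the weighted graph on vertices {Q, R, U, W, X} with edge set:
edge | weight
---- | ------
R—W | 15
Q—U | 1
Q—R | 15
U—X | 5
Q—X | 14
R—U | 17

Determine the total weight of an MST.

Grow the tree from W using Prim:
Step 1: cheapest edge leaving the tree is R—W (15); add R.
Step 2: cheapest edge leaving the tree is Q—R (15); add Q.
Step 3: cheapest edge leaving the tree is Q—U (1); add U.
Step 4: cheapest edge leaving the tree is U—X (5); add X.
MST edges: R—W, Q—R, Q—U, U—X; total weight 15+15+1+5 = 36.

36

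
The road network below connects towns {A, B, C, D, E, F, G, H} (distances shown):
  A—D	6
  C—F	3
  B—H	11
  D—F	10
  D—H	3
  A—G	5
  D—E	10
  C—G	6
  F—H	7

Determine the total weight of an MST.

44

Prim's algorithm from H:
Step 1: frontier [D—H 3, F—H 7, B—H 11] → take D—H (3); add D.
Step 2: frontier [A—D 6, D—E 10, D—F 10, F—H 7, B—H 11] → take A—D (6); add A.
Step 3: frontier [A—G 5, D—E 10, D—F 10, F—H 7, B—H 11] → take A—G (5); add G.
Step 4: frontier [D—E 10, D—F 10, C—G 6, F—H 7, B—H 11] → take C—G (6); add C.
Step 5: frontier [C—F 3, D—E 10, D—F 10, F—H 7, B—H 11] → take C—F (3); add F.
Step 6: frontier [D—E 10, B—H 11] → take D—E (10); add E.
Step 7: frontier [B—H 11] → take B—H (11); add B.
MST edges: D—H, A—D, A—G, C—G, C—F, D—E, B—H; total weight 3+6+5+6+3+10+11 = 44.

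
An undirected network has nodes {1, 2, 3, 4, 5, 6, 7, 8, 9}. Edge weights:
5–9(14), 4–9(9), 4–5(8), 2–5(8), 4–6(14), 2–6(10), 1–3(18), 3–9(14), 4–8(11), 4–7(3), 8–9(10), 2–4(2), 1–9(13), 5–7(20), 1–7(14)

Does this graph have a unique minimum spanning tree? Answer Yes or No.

No

Kruskal's algorithm — process edges by increasing weight (ties by edge label):
2–4 (2): add — endpoints in different components.
4–7 (3): add — endpoints in different components.
2–5 (8): add — endpoints in different components.
4–5 (8): skip — 4 and 5 already connected.
4–9 (9): add — endpoints in different components.
2–6 (10): add — endpoints in different components.
8–9 (10): add — endpoints in different components.
4–8 (11): skip — 4 and 8 already connected.
1–9 (13): add — endpoints in different components.
1–7 (14): skip — 1 and 7 already connected.
3–9 (14): add — endpoints in different components.
Non-tree edge 4–5 has weight 8, equal to the heaviest edge on its tree cycle — swapping gives another MST of the same weight. Not unique.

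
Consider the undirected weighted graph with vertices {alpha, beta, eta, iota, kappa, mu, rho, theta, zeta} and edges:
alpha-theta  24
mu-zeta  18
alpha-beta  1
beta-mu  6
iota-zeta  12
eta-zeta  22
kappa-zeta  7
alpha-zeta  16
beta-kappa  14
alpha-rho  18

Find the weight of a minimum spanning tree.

Kruskal's algorithm — process edges by increasing weight (ties by edge label):
alpha-beta (1): add — endpoints in different components.
beta-mu (6): add — endpoints in different components.
kappa-zeta (7): add — endpoints in different components.
iota-zeta (12): add — endpoints in different components.
beta-kappa (14): add — endpoints in different components.
alpha-zeta (16): skip — zeta and alpha already connected.
alpha-rho (18): add — endpoints in different components.
mu-zeta (18): skip — zeta and mu already connected.
eta-zeta (22): add — endpoints in different components.
alpha-theta (24): add — endpoints in different components.
MST edges: alpha-beta, beta-mu, kappa-zeta, iota-zeta, beta-kappa, alpha-rho, eta-zeta, alpha-theta; total weight 1+6+7+12+14+18+22+24 = 104.

104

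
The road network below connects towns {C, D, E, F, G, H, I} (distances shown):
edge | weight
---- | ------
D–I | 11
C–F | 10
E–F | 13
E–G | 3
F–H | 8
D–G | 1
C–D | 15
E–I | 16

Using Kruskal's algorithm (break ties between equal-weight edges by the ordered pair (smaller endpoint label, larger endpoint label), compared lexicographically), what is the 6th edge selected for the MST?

Kruskal's algorithm — process edges by increasing weight (ties by edge label):
D–G (1): add. Components now {C} {D,G} {E} {F} {H} {I}
E–G (3): add. Components now {C} {D,E,G} {F} {H} {I}
F–H (8): add. Components now {C} {D,E,G} {F,H} {I}
C–F (10): add. Components now {C,F,H} {D,E,G} {I}
D–I (11): add. Components now {C,F,H} {D,E,G,I}
E–F (13): add. Components now {C,D,E,F,G,H,I}
The 6th edge added is E–F.

E-F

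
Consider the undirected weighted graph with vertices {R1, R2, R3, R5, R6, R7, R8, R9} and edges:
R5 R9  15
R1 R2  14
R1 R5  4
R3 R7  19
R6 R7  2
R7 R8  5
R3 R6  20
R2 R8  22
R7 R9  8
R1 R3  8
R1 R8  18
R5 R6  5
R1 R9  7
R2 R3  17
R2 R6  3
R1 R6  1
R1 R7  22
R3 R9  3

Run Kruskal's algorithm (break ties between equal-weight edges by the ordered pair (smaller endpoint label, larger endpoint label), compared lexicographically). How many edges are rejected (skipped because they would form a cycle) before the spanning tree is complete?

1

Sort edges by weight, then run Kruskal:
R1 R6 (1): add — endpoints in different components.
R6 R7 (2): add — endpoints in different components.
R2 R6 (3): add — endpoints in different components.
R3 R9 (3): add — endpoints in different components.
R1 R5 (4): add — endpoints in different components.
R5 R6 (5): skip — R5 and R6 already connected.
R7 R8 (5): add — endpoints in different components.
R1 R9 (7): add — endpoints in different components.
Edges rejected before the tree was complete: 1.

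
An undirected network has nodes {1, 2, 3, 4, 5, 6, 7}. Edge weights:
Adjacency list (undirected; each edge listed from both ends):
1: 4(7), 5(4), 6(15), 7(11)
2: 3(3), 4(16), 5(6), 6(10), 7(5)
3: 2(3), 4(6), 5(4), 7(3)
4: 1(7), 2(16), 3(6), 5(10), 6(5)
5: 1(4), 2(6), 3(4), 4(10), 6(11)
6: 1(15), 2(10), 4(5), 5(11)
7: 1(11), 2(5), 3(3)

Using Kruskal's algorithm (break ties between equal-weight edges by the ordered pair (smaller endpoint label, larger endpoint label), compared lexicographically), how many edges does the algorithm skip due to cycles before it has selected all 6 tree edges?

Sort edges by weight, then run Kruskal:
2-3 (3): add. Components now {1} {2,3} {4} {5} {6} {7}
3-7 (3): add. Components now {1} {2,3,7} {4} {5} {6}
1-5 (4): add. Components now {1,5} {2,3,7} {4} {6}
3-5 (4): add. Components now {1,2,3,5,7} {4} {6}
2-7 (5): skip — 2 and 7 already connected.
4-6 (5): add. Components now {1,2,3,5,7} {4,6}
2-5 (6): skip — 2 and 5 already connected.
3-4 (6): add. Components now {1,2,3,4,5,6,7}
Edges rejected before the tree was complete: 2.

2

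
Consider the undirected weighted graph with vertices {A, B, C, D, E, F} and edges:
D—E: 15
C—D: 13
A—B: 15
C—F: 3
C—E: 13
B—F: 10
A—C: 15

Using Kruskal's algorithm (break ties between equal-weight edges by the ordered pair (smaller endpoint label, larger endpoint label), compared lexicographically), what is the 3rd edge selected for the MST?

Kruskal: consider edges lightest-first.
C—F (3): add. Components now {A} {B} {C,F} {D} {E}
B—F (10): add. Components now {A} {B,C,F} {D} {E}
C—D (13): add. Components now {A} {B,C,D,F} {E}
C—E (13): add. Components now {A} {B,C,D,E,F}
A—B (15): add. Components now {A,B,C,D,E,F}
The 3rd edge added is C—D.

C-D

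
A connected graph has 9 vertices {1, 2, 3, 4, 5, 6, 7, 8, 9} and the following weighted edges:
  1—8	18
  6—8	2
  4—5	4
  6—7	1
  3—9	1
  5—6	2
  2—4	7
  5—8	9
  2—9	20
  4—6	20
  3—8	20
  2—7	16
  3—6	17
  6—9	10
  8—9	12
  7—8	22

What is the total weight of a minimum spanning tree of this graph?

45

Sort edges by weight, then run Kruskal:
3—9 (1): add — endpoints in different components.
6—7 (1): add — endpoints in different components.
5—6 (2): add — endpoints in different components.
6—8 (2): add — endpoints in different components.
4—5 (4): add — endpoints in different components.
2—4 (7): add — endpoints in different components.
5—8 (9): skip — 5 and 8 already connected.
6—9 (10): add — endpoints in different components.
8—9 (12): skip — 8 and 9 already connected.
2—7 (16): skip — 2 and 7 already connected.
3—6 (17): skip — 3 and 6 already connected.
1—8 (18): add — endpoints in different components.
MST edges: 3—9, 6—7, 5—6, 6—8, 4—5, 2—4, 6—9, 1—8; total weight 1+1+2+2+4+7+10+18 = 45.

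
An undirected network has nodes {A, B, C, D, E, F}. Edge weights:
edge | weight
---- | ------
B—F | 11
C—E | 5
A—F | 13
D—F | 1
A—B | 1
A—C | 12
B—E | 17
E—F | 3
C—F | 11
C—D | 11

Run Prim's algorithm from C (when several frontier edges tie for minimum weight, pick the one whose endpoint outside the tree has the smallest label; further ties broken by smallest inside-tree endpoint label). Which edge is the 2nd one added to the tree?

E-F

Grow the tree from C using Prim:
Step 1: cheapest edge leaving the tree is C—E (5); add E.
Step 2: cheapest edge leaving the tree is E—F (3); add F.
Step 3: cheapest edge leaving the tree is D—F (1); add D.
Step 4: cheapest edge leaving the tree is B—F (11); add B.
Step 5: cheapest edge leaving the tree is A—B (1); add A.
The 2nd edge added is E—F.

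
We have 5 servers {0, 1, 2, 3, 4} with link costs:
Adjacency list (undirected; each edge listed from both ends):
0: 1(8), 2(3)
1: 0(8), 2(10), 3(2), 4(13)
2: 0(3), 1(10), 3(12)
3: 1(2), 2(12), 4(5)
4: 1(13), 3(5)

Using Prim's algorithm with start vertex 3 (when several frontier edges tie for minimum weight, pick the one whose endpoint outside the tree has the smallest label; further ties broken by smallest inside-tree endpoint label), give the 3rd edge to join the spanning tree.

0-1

Prim's algorithm from 3:
Step 1: cheapest edge leaving the tree is 1-3 (2); add 1.
Step 2: cheapest edge leaving the tree is 3-4 (5); add 4.
Step 3: cheapest edge leaving the tree is 0-1 (8); add 0.
Step 4: cheapest edge leaving the tree is 0-2 (3); add 2.
The 3rd edge added is 0-1.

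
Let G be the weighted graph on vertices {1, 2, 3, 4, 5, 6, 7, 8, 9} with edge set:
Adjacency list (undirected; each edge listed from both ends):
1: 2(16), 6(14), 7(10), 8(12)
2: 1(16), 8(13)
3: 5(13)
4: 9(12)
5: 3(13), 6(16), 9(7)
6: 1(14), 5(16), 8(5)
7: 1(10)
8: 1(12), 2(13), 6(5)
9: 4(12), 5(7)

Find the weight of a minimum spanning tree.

Prim, starting at 1.
Step 1: cheapest edge leaving the tree is 1-7 (10); add 7.
Step 2: cheapest edge leaving the tree is 1-8 (12); add 8.
Step 3: cheapest edge leaving the tree is 6-8 (5); add 6.
Step 4: cheapest edge leaving the tree is 2-8 (13); add 2.
Step 5: cheapest edge leaving the tree is 5-6 (16); add 5.
Step 6: cheapest edge leaving the tree is 5-9 (7); add 9.
Step 7: cheapest edge leaving the tree is 4-9 (12); add 4.
Step 8: cheapest edge leaving the tree is 3-5 (13); add 3.
MST edges: 1-7, 1-8, 6-8, 2-8, 5-6, 5-9, 4-9, 3-5; total weight 10+12+5+13+16+7+12+13 = 88.

88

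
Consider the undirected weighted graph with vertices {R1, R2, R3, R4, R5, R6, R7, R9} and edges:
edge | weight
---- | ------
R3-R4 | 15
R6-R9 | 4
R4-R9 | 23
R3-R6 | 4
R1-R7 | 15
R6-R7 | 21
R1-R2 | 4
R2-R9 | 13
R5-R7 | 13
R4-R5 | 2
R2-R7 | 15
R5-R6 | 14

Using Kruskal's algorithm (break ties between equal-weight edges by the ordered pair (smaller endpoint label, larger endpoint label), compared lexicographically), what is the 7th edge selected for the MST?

R5-R6

Kruskal's algorithm — process edges by increasing weight (ties by edge label):
R4-R5 (2): add — endpoints in different components.
R1-R2 (4): add — endpoints in different components.
R3-R6 (4): add — endpoints in different components.
R6-R9 (4): add — endpoints in different components.
R2-R9 (13): add — endpoints in different components.
R5-R7 (13): add — endpoints in different components.
R5-R6 (14): add — endpoints in different components.
The 7th edge added is R5-R6.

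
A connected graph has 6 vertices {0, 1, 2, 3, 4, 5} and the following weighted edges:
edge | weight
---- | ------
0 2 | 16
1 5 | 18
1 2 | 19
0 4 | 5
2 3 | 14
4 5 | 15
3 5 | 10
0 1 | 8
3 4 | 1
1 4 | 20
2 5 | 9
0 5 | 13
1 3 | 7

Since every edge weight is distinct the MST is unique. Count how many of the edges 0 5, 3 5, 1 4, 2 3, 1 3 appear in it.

2

Kruskal: consider edges lightest-first.
3 4 (1): add — endpoints in different components.
0 4 (5): add — endpoints in different components.
1 3 (7): add — endpoints in different components.
0 1 (8): skip — 0 and 1 already connected.
2 5 (9): add — endpoints in different components.
3 5 (10): add — endpoints in different components.
MST edge set: {3 4, 0 4, 1 3, 2 5, 3 5}.
Of the listed edges, {3 5, 1 3} are in the MST → 2.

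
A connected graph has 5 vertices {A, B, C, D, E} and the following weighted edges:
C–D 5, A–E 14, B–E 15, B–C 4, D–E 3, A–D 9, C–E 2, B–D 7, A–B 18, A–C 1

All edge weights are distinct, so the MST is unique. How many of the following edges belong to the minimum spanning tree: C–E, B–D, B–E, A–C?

Kruskal's algorithm — process edges by increasing weight (ties by edge label):
A–C (1): add. Components now {A,C} {B} {D} {E}
C–E (2): add. Components now {A,C,E} {B} {D}
D–E (3): add. Components now {A,C,D,E} {B}
B–C (4): add. Components now {A,B,C,D,E}
MST edge set: {A–C, C–E, D–E, B–C}.
Of the listed edges, {C–E, A–C} are in the MST → 2.

2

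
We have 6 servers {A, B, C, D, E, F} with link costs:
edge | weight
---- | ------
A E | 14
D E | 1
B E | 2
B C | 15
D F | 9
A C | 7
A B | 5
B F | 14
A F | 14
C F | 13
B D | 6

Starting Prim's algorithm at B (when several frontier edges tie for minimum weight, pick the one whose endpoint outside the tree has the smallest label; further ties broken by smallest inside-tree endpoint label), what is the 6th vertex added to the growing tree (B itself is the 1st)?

Prim's algorithm from B:
Step 1: frontier [B E 2, A B 5, B D 6, B F 14, B C 15] → take B E (2); add E.
Step 2: frontier [A B 5, B D 6, B F 14, B C 15, D E 1, A E 14] → take D E (1); add D.
Step 3: frontier [A B 5, B F 14, B C 15, D F 9, A E 14] → take A B (5); add A.
Step 4: frontier [A C 7, A F 14, B F 14, B C 15, D F 9] → take A C (7); add C.
Step 5: frontier [A F 14, B F 14, C F 13, D F 9] → take D F (9); add F.
Vertex order: B, E, D, A, C, F. The 6th vertex is F.

F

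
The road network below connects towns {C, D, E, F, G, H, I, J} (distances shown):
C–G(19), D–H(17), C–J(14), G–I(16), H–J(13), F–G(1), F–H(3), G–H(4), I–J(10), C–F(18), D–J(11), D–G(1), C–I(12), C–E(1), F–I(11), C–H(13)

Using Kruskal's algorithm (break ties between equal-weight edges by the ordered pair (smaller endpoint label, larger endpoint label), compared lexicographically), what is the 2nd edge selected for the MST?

Kruskal: consider edges lightest-first.
C–E (1): add — endpoints in different components.
D–G (1): add — endpoints in different components.
F–G (1): add — endpoints in different components.
F–H (3): add — endpoints in different components.
G–H (4): skip — G and H already connected.
I–J (10): add — endpoints in different components.
D–J (11): add — endpoints in different components.
F–I (11): skip — F and I already connected.
C–I (12): add — endpoints in different components.
The 2nd edge added is D–G.

D-G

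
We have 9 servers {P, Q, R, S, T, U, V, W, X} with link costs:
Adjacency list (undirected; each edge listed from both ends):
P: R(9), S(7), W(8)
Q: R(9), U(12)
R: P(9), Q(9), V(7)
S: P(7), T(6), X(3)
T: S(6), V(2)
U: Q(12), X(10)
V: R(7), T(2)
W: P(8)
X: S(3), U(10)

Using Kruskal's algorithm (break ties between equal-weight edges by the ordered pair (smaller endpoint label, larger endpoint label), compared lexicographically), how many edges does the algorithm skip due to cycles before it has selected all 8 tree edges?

Kruskal: consider edges lightest-first.
T-V (2): add — endpoints in different components.
S-X (3): add — endpoints in different components.
S-T (6): add — endpoints in different components.
P-S (7): add — endpoints in different components.
R-V (7): add — endpoints in different components.
P-W (8): add — endpoints in different components.
P-R (9): skip — P and R already connected.
Q-R (9): add — endpoints in different components.
U-X (10): add — endpoints in different components.
Edges rejected before the tree was complete: 1.

1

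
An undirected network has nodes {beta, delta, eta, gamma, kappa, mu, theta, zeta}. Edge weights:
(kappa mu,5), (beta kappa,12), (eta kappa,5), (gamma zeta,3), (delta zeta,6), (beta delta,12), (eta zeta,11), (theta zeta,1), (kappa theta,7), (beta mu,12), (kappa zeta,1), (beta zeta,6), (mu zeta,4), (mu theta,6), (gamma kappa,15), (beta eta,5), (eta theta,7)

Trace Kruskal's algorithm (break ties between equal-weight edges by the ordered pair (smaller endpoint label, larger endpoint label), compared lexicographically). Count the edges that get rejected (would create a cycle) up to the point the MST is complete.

2

Kruskal: consider edges lightest-first.
kappa zeta (1): add — endpoints in different components.
theta zeta (1): add — endpoints in different components.
gamma zeta (3): add — endpoints in different components.
mu zeta (4): add — endpoints in different components.
beta eta (5): add — endpoints in different components.
eta kappa (5): add — endpoints in different components.
kappa mu (5): skip — kappa and mu already connected.
beta zeta (6): skip — zeta and beta already connected.
delta zeta (6): add — endpoints in different components.
Edges rejected before the tree was complete: 2.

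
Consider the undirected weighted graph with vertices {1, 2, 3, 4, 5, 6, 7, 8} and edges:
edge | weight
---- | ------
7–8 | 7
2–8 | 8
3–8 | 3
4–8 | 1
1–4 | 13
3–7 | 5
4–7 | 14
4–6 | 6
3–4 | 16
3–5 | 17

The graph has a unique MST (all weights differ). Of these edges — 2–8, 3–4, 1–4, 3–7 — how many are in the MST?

3

Kruskal's algorithm — process edges by increasing weight (ties by edge label):
4–8 (1): add — endpoints in different components.
3–8 (3): add — endpoints in different components.
3–7 (5): add — endpoints in different components.
4–6 (6): add — endpoints in different components.
7–8 (7): skip — 7 and 8 already connected.
2–8 (8): add — endpoints in different components.
1–4 (13): add — endpoints in different components.
4–7 (14): skip — 4 and 7 already connected.
3–4 (16): skip — 3 and 4 already connected.
3–5 (17): add — endpoints in different components.
MST edge set: {4–8, 3–8, 3–7, 4–6, 2–8, 1–4, 3–5}.
Of the listed edges, {2–8, 1–4, 3–7} are in the MST → 3.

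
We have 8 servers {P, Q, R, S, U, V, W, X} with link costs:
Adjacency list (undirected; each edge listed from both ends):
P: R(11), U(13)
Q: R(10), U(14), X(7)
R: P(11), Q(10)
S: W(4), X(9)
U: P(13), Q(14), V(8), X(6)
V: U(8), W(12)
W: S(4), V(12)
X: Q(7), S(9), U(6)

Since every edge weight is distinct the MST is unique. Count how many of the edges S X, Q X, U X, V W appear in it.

Kruskal: consider edges lightest-first.
S W (4): add — endpoints in different components.
U X (6): add — endpoints in different components.
Q X (7): add — endpoints in different components.
U V (8): add — endpoints in different components.
S X (9): add — endpoints in different components.
Q R (10): add — endpoints in different components.
P R (11): add — endpoints in different components.
MST edge set: {S W, U X, Q X, U V, S X, Q R, P R}.
Of the listed edges, {S X, Q X, U X} are in the MST → 3.

3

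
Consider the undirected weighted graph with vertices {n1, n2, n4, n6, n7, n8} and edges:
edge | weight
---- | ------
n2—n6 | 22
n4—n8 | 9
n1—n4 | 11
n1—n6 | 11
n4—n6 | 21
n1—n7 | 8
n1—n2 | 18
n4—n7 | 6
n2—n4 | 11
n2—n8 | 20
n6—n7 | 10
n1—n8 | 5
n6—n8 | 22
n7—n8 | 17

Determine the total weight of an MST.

Sort edges by weight, then run Kruskal:
n1—n8 (5): add — endpoints in different components.
n4—n7 (6): add — endpoints in different components.
n1—n7 (8): add — endpoints in different components.
n4—n8 (9): skip — n4 and n8 already connected.
n6—n7 (10): add — endpoints in different components.
n1—n4 (11): skip — n4 and n1 already connected.
n1—n6 (11): skip — n1 and n6 already connected.
n2—n4 (11): add — endpoints in different components.
MST edges: n1—n8, n4—n7, n1—n7, n6—n7, n2—n4; total weight 5+6+8+10+11 = 40.

40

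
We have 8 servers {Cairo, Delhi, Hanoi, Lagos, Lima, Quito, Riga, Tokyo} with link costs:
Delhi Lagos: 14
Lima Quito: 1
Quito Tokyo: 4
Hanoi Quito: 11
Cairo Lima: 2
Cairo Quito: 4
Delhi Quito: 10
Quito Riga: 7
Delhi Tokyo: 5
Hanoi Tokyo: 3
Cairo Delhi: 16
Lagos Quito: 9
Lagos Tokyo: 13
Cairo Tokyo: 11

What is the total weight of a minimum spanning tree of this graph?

31

Prim's algorithm from Lagos:
Step 1: frontier [Lagos Quito 9, Lagos Tokyo 13, Delhi Lagos 14] → take Lagos Quito (9); add Quito.
Step 2: frontier [Lagos Tokyo 13, Delhi Lagos 14, Lima Quito 1, Cairo Quito 4, Quito Tokyo 4, Quito Riga 7, Delhi Quito 10, Hanoi Quito 11] → take Lima Quito (1); add Lima.
Step 3: frontier [Lagos Tokyo 13, Delhi Lagos 14, Cairo Lima 2, Cairo Quito 4, Quito Tokyo 4, Quito Riga 7, Delhi Quito 10, Hanoi Quito 11] → take Cairo Lima (2); add Cairo.
Step 4: frontier [Cairo Tokyo 11, Cairo Delhi 16, Lagos Tokyo 13, Delhi Lagos 14, Quito Tokyo 4, Quito Riga 7, Delhi Quito 10, Hanoi Quito 11] → take Quito Tokyo (4); add Tokyo.
Step 5: frontier [Cairo Delhi 16, Delhi Lagos 14, Quito Riga 7, Delhi Quito 10, Hanoi Quito 11, Hanoi Tokyo 3, Delhi Tokyo 5] → take Hanoi Tokyo (3); add Hanoi.
Step 6: frontier [Cairo Delhi 16, Delhi Lagos 14, Quito Riga 7, Delhi Quito 10, Delhi Tokyo 5] → take Delhi Tokyo (5); add Delhi.
Step 7: frontier [Quito Riga 7] → take Quito Riga (7); add Riga.
MST edges: Lagos Quito, Lima Quito, Cairo Lima, Quito Tokyo, Hanoi Tokyo, Delhi Tokyo, Quito Riga; total weight 9+1+2+4+3+5+7 = 31.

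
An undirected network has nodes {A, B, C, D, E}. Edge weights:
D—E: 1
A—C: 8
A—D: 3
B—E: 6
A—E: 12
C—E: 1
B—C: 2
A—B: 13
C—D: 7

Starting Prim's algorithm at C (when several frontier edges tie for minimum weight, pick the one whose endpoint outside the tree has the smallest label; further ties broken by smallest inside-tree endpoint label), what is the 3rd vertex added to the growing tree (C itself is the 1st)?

D

Prim, starting at C.
Step 1: cheapest edge leaving the tree is C—E (1); add E.
Step 2: cheapest edge leaving the tree is D—E (1); add D.
Step 3: cheapest edge leaving the tree is B—C (2); add B.
Step 4: cheapest edge leaving the tree is A—D (3); add A.
Vertex order: C, E, D, B, A. The 3rd vertex is D.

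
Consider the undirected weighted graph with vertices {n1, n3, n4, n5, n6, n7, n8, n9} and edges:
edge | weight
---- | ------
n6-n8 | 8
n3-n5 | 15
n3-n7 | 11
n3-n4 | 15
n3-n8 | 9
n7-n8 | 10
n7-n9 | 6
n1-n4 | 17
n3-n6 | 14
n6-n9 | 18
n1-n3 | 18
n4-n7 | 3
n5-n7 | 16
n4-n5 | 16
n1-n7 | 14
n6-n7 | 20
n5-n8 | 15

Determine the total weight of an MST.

65

Sort edges by weight, then run Kruskal:
n4-n7 (3): add — endpoints in different components.
n7-n9 (6): add — endpoints in different components.
n6-n8 (8): add — endpoints in different components.
n3-n8 (9): add — endpoints in different components.
n7-n8 (10): add — endpoints in different components.
n3-n7 (11): skip — n7 and n3 already connected.
n1-n7 (14): add — endpoints in different components.
n3-n6 (14): skip — n3 and n6 already connected.
n3-n4 (15): skip — n3 and n4 already connected.
n3-n5 (15): add — endpoints in different components.
MST edges: n4-n7, n7-n9, n6-n8, n3-n8, n7-n8, n1-n7, n3-n5; total weight 3+6+8+9+10+14+15 = 65.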